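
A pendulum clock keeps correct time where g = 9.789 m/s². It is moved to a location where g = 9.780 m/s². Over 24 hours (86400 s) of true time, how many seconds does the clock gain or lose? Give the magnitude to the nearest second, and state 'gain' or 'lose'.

lose 40 s

The clock's period scales as T ∝ 1/√g, so T'/T = √(9.789/9.780) = 1.00046.
In 86400 s of true time the clock registers 86400/1.00046 = 86360.3 s, so it loses 40 s.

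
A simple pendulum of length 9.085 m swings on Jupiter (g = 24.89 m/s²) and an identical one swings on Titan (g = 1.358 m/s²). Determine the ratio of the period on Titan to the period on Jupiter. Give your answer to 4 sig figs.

4.281

T ∝ 1/√g, so T₂/T₁ = √(g₁/g₂) = √(24.89/1.358) = 4.281.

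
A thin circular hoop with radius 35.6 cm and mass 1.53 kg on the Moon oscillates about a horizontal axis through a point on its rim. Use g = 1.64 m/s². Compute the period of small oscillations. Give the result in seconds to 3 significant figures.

4.14 s

I_cm = mr² = 0.1939 kg·m². The pivot is at distance d = 0.356 m from the centre of mass.
By the parallel-axis theorem, I = I_cm + md² = 0.1939 + 0.1939 = 0.3878 kg·m².
T = 2π√(I/(mgd)) = 2π√(0.3878/(1.53 × 1.64 × 0.356)) = 4.14 s.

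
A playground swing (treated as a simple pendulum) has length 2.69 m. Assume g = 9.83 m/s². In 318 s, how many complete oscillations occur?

96

T = 2π√(L/g) = 2π√(2.69/9.83) = 3.287 s.
Number of complete oscillations = ⌊318/3.287⌋ = ⌊96.75⌋ = 96.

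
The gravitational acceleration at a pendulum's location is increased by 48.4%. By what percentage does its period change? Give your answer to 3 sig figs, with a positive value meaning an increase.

T ∝ 1/√g, so T'/T = 1/√(1.484) = 0.8209.
Percentage change in T = (0.8209 − 1) × 100% = -17.9%.

-17.9%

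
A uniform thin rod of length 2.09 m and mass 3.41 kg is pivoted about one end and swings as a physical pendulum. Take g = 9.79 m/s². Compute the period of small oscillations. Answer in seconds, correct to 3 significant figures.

For a physical pendulum T = 2π√(I/(mgd)), with d = 1.045 m from pivot to centre of mass.
I_cm = mL²/12 = 3.41 × 2.09²/12 = 1.241 kg·m²; I = I_cm + md² = 1.241 + 3.41 × 1.045² = 4.965 kg·m².
T = 2π√(4.965/(3.41 × 9.79 × 1.045)) = 2.37 s.

2.37 s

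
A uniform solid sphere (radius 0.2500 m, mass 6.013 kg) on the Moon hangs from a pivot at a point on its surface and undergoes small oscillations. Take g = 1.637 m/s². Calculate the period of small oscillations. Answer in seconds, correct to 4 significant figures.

2.905 s

I_cm = (2/5)mr² = 0.15033 kg·m². The pivot is at distance d = 0.2500 m from the centre of mass.
By the parallel-axis theorem, I = I_cm + md² = 0.15033 + 0.37581 = 0.52614 kg·m².
T = 2π√(I/(mgd)) = 2π√(0.52614/(6.013 × 1.637 × 0.2500)) = 2.905 s.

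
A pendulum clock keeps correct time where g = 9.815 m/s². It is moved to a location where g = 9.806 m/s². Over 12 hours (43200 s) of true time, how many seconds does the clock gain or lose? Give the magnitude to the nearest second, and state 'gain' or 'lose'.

lose 20 s

The clock's period scales as T ∝ 1/√g, so T'/T = √(9.815/9.806) = 1.00046.
In 43200 s of true time the clock registers 43200/1.00046 = 43180.2 s, so it loses 20 s.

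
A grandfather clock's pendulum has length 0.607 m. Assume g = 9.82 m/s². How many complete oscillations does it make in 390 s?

249

T = 2π√(L/g) = 2π√(0.607/9.82) = 1.562 s.
Number of complete oscillations = ⌊390/1.562⌋ = ⌊249.7⌋ = 249.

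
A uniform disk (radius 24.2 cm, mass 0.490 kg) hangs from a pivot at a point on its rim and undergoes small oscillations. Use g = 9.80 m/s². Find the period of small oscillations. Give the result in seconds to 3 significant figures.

1.21 s

I_cm = ½mr² = 0.01435 kg·m². The pivot is at distance d = 0.242 m from the centre of mass.
By the parallel-axis theorem, I = I_cm + md² = 0.01435 + 0.02870 = 0.04304 kg·m².
T = 2π√(I/(mgd)) = 2π√(0.04304/(0.490 × 9.80 × 0.242)) = 1.21 s.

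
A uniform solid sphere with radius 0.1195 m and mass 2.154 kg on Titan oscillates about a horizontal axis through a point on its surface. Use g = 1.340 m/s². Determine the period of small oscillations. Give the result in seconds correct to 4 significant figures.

2.220 s

I_cm = (2/5)mr² = 0.012304 kg·m². The pivot is at distance d = 0.1195 m from the centre of mass.
By the parallel-axis theorem, I = I_cm + md² = 0.012304 + 0.030760 = 0.043064 kg·m².
T = 2π√(I/(mgd)) = 2π√(0.043064/(2.154 × 1.340 × 0.1195)) = 2.220 s.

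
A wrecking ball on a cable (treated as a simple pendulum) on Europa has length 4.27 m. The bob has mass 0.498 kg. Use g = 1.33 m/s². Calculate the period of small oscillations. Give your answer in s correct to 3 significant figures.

11.3 s

T = 2π√(L/g) = 2π√(4.27/1.33) = 2π × 1.792 = 11.3 s.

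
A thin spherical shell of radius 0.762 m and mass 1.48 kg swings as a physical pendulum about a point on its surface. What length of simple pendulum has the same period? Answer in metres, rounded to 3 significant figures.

The equivalent simple-pendulum length is L_eq = I/(md), where I is about the pivot and d = 0.7620 m.
I_cm = (2/3)mR² = 0.5729 kg·m², so I = I_cm + md² = 0.5729 + 0.8594 = 1.432 kg·m².
L_eq = 1.432/(1.48 × 0.7620) = 1.27 m.

1.27 m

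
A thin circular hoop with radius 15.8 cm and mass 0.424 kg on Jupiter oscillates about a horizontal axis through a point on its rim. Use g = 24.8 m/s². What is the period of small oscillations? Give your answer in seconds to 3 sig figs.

0.709 s

I_cm = mr² = 0.01058 kg·m². The pivot is at distance d = 0.158 m from the centre of mass.
By the parallel-axis theorem, I = I_cm + md² = 0.01058 + 0.01058 = 0.02117 kg·m².
T = 2π√(I/(mgd)) = 2π√(0.02117/(0.424 × 24.8 × 0.158)) = 0.709 s.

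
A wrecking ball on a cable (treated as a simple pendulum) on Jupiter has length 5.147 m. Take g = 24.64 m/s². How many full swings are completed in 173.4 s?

T = 2π√(L/g) = 2π√(5.147/24.64) = 2.8717 s.
Number of complete oscillations = ⌊173.4/2.8717⌋ = ⌊60.383⌋ = 60.

60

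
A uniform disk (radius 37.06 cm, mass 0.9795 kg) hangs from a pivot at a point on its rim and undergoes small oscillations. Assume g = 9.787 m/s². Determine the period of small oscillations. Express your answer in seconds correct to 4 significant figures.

I_cm = ½mr² = 0.067264 kg·m². The pivot is at distance d = 0.3706 m from the centre of mass.
By the parallel-axis theorem, I = I_cm + md² = 0.067264 + 0.13453 = 0.20179 kg·m².
T = 2π√(I/(mgd)) = 2π√(0.20179/(0.9795 × 9.787 × 0.3706)) = 1.497 s.

1.497 s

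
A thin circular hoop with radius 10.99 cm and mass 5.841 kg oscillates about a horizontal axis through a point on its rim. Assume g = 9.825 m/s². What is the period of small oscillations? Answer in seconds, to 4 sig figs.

0.9398 s

I_cm = mr² = 0.070548 kg·m². The pivot is at distance d = 0.1099 m from the centre of mass.
By the parallel-axis theorem, I = I_cm + md² = 0.070548 + 0.070548 = 0.14110 kg·m².
T = 2π√(I/(mgd)) = 2π√(0.14110/(5.841 × 9.825 × 0.1099)) = 0.9398 s.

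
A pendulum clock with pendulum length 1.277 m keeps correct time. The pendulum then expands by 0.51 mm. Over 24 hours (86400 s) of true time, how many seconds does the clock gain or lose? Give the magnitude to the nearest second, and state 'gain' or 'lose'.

T ∝ √L, so T'/T = √(1.27751/1.277) = 1.00020.
In 86400 s of true time the clock registers 86400/1.00020 = 86382.8 s, so it loses 17 s.

lose 17 s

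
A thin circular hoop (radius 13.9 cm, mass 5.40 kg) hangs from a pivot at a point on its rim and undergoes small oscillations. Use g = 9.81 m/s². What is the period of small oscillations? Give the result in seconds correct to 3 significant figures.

I_cm = mr² = 0.1043 kg·m². The pivot is at distance d = 0.139 m from the centre of mass.
By the parallel-axis theorem, I = I_cm + md² = 0.1043 + 0.1043 = 0.2087 kg·m².
T = 2π√(I/(mgd)) = 2π√(0.2087/(5.40 × 9.81 × 0.139)) = 1.06 s.

1.06 s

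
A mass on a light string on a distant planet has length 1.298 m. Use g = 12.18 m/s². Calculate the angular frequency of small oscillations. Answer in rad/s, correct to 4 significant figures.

ω = √(g/L) = √(12.18/1.298) = 3.063 rad/s.

3.063 rad/s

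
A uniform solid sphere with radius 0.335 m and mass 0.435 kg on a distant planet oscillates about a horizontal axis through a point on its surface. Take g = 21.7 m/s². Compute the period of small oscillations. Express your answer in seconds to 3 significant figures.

0.924 s

I_cm = (2/5)mr² = 0.01953 kg·m². The pivot is at distance d = 0.335 m from the centre of mass.
By the parallel-axis theorem, I = I_cm + md² = 0.01953 + 0.04882 = 0.06835 kg·m².
T = 2π√(I/(mgd)) = 2π√(0.06835/(0.435 × 21.7 × 0.335)) = 0.924 s.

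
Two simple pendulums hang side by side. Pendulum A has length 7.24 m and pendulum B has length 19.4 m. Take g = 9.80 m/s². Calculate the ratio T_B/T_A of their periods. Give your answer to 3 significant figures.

T ∝ √L, so T_B/T_A = √(L_B/L_A) = √(19.4/7.24) = 1.64.

1.64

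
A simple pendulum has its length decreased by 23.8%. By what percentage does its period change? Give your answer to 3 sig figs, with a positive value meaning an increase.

T ∝ √L, so T'/T = √(0.7620) = 0.8729.
Percentage change in T = (0.8729 − 1) × 100% = -12.7%.

-12.7%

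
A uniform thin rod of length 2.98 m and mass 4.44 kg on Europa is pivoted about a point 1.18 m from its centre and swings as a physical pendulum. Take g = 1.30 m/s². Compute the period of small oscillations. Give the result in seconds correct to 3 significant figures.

7.41 s

For a physical pendulum T = 2π√(I/(mgd)), with d = 1.180 m from pivot to centre of mass.
I_cm = mL²/12 = 4.44 × 2.98²/12 = 3.286 kg·m²; I = I_cm + md² = 3.286 + 4.44 × 1.180² = 9.468 kg·m².
T = 2π√(9.468/(4.44 × 1.30 × 1.180)) = 7.41 s.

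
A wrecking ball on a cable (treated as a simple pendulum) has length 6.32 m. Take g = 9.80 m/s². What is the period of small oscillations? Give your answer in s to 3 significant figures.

T = 2π√(L/g) = 2π√(6.32/9.80) = 2π × 0.8031 = 5.05 s.

5.05 s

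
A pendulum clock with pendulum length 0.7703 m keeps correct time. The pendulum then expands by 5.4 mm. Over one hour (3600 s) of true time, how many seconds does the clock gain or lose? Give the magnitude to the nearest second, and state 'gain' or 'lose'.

lose 13 s

T ∝ √L, so T'/T = √(0.77570/0.7703) = 1.00350.
In 3600 s of true time the clock registers 3600/1.00350 = 3587.4 s, so it loses 13 s.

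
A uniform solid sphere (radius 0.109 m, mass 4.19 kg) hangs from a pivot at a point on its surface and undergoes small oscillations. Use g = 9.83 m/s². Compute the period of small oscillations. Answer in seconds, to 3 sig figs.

I_cm = (2/5)mr² = 0.01991 kg·m². The pivot is at distance d = 0.109 m from the centre of mass.
By the parallel-axis theorem, I = I_cm + md² = 0.01991 + 0.04978 = 0.06969 kg·m².
T = 2π√(I/(mgd)) = 2π√(0.06969/(4.19 × 9.83 × 0.109)) = 0.783 s.

0.783 s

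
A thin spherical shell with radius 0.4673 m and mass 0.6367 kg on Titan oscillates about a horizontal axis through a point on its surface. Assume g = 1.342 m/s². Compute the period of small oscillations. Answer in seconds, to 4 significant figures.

4.787 s

I_cm = (2/3)mr² = 0.092690 kg·m². The pivot is at distance d = 0.4673 m from the centre of mass.
By the parallel-axis theorem, I = I_cm + md² = 0.092690 + 0.13904 = 0.23173 kg·m².
T = 2π√(I/(mgd)) = 2π√(0.23173/(0.6367 × 1.342 × 0.4673)) = 4.787 s.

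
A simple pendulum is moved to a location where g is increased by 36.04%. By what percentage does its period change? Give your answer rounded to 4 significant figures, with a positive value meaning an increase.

-14.26%

T ∝ 1/√g, so T'/T = 1/√(1.3604) = 0.85737.
Percentage change in T = (0.85737 − 1) × 100% = -14.26%.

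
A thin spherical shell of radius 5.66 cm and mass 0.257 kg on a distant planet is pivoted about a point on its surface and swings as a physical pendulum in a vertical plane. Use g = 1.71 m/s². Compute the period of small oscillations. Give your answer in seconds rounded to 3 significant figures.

1.48 s

I_cm = (2/3)mr² = 0.0005489 kg·m². The pivot is at distance d = 0.0566 m from the centre of mass.
By the parallel-axis theorem, I = I_cm + md² = 0.0005489 + 0.0008233 = 0.001372 kg·m².
T = 2π√(I/(mgd)) = 2π√(0.001372/(0.257 × 1.71 × 0.0566)) = 1.48 s.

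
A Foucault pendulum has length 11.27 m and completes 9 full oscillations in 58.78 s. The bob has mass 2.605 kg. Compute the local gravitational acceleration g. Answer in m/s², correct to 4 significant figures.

T = 58.78/9 = 6.5311 s.
From T = 2π√(L/g), g = 4π²L/T² = 4π² × 11.27/6.5311² = 10.43 m/s².

10.43 m/s²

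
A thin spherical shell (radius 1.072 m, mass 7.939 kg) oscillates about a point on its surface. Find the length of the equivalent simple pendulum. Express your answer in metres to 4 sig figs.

1.787 m

The equivalent simple-pendulum length is L_eq = I/(md), where I is about the pivot and d = 1.0720 m.
I_cm = (2/3)mR² = 6.0822 kg·m², so I = I_cm + md² = 6.0822 + 9.1234 = 15.206 kg·m².
L_eq = 15.206/(7.939 × 1.0720) = 1.787 m.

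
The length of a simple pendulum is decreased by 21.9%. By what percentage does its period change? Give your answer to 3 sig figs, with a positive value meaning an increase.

T ∝ √L, so T'/T = √(0.7810) = 0.8837.
Percentage change in T = (0.8837 − 1) × 100% = -11.6%.

-11.6%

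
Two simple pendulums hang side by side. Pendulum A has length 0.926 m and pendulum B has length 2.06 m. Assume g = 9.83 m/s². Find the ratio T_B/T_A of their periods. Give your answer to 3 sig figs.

T ∝ √L, so T_B/T_A = √(L_B/L_A) = √(2.06/0.926) = 1.49.

1.49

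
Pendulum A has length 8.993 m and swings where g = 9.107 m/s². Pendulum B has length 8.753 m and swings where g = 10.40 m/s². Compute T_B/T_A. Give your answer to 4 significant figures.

T = 2π√(L/g), so T_B/T_A = √((L_B/g_B)/(L_A/g_A)) = √((8.753/10.40)/(8.993/9.107)) = 0.9232.

0.9232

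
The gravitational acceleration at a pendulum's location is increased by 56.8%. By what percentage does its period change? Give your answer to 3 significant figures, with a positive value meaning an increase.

-20.1%

T ∝ 1/√g, so T'/T = 1/√(1.568) = 0.7986.
Percentage change in T = (0.7986 − 1) × 100% = -20.1%.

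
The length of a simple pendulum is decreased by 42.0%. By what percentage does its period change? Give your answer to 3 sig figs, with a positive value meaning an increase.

-23.8%

T ∝ √L, so T'/T = √(0.5800) = 0.7616.
Percentage change in T = (0.7616 − 1) × 100% = -23.8%.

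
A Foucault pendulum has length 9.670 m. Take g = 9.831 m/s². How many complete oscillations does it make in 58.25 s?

9

T = 2π√(L/g) = 2π√(9.670/9.831) = 6.2315 s.
Number of complete oscillations = ⌊58.25/6.2315⌋ = ⌊9.3476⌋ = 9.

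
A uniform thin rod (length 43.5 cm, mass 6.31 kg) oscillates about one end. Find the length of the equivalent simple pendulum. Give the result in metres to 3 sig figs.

0.290 m

The equivalent simple-pendulum length is L_eq = I/(md), where I is about the pivot and d = 0.2175 m.
I_cm = (1/12)mL² = 0.09950 kg·m², so I = I_cm + md² = 0.09950 + 0.2985 = 0.3980 kg·m².
L_eq = 0.3980/(6.31 × 0.2175) = 0.290 m.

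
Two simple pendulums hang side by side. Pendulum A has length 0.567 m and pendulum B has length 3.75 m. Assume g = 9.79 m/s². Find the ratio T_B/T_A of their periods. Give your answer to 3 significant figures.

2.57

T ∝ √L, so T_B/T_A = √(L_B/L_A) = √(3.75/0.567) = 2.57.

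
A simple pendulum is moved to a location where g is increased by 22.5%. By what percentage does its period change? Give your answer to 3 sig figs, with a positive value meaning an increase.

T ∝ 1/√g, so T'/T = 1/√(1.225) = 0.9035.
Percentage change in T = (0.9035 − 1) × 100% = -9.65%.

-9.65%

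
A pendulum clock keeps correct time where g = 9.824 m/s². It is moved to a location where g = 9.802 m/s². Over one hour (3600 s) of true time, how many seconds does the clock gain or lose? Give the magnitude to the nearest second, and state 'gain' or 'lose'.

lose 4 s

The clock's period scales as T ∝ 1/√g, so T'/T = √(9.824/9.802) = 1.00112.
In 3600 s of true time the clock registers 3600/1.00112 = 3596.0 s, so it loses 4 s.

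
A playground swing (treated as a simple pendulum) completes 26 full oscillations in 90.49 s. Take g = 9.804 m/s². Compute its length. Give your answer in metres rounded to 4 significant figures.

3.008 m

T = 90.49/26 = 3.4804 s.
From T = 2π√(L/g), L = gT²/(4π²) = 9.804 × 3.4804²/(4π²) = 3.008 m.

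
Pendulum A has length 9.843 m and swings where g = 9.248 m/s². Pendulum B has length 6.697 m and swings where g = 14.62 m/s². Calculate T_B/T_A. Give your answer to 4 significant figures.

0.6560

T = 2π√(L/g), so T_B/T_A = √((L_B/g_B)/(L_A/g_A)) = √((6.697/14.62)/(9.843/9.248)) = 0.6560.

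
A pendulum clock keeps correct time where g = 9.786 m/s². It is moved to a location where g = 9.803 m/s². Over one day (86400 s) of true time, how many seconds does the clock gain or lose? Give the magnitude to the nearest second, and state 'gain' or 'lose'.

gain 75 s

The clock's period scales as T ∝ 1/√g, so T'/T = √(9.786/9.803) = 0.999133.
In 86400 s of true time the clock registers 86400/0.999133 = 86475.0 s, so it gains 75 s.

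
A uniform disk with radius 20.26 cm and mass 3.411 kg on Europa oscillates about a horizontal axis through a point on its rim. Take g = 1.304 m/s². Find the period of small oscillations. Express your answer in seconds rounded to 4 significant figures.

3.033 s

I_cm = ½mr² = 0.070005 kg·m². The pivot is at distance d = 0.2026 m from the centre of mass.
By the parallel-axis theorem, I = I_cm + md² = 0.070005 + 0.14001 = 0.21002 kg·m².
T = 2π√(I/(mgd)) = 2π√(0.21002/(3.411 × 1.304 × 0.2026)) = 3.033 s.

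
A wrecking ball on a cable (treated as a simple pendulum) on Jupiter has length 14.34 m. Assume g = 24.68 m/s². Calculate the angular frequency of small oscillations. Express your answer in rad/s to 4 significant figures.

ω = √(g/L) = √(24.68/14.34) = 1.312 rad/s.

1.312 rad/s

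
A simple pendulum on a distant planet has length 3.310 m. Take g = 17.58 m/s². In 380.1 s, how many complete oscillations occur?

139

T = 2π√(L/g) = 2π√(3.310/17.58) = 2.7264 s.
Number of complete oscillations = ⌊380.1/2.7264⌋ = ⌊139.42⌋ = 139.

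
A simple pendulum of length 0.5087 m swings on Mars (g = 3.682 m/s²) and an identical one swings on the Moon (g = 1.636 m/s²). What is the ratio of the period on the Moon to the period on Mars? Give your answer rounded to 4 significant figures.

1.500

T ∝ 1/√g, so T₂/T₁ = √(g₁/g₂) = √(3.682/1.636) = 1.500.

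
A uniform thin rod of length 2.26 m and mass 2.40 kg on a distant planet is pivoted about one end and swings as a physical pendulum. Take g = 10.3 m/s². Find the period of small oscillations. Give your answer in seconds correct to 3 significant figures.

For a physical pendulum T = 2π√(I/(mgd)), with d = 1.130 m from pivot to centre of mass.
I_cm = mL²/12 = 2.40 × 2.26²/12 = 1.022 kg·m²; I = I_cm + md² = 1.022 + 2.40 × 1.130² = 4.086 kg·m².
T = 2π√(4.086/(2.40 × 10.3 × 1.130)) = 2.40 s.

2.40 s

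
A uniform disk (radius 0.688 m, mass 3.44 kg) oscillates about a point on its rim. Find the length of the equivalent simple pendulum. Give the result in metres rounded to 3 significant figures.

1.03 m

The equivalent simple-pendulum length is L_eq = I/(md), where I is about the pivot and d = 0.6880 m.
I_cm = ½mR² = 0.8142 kg·m², so I = I_cm + md² = 0.8142 + 1.628 = 2.442 kg·m².
L_eq = 2.442/(3.44 × 0.6880) = 1.03 m.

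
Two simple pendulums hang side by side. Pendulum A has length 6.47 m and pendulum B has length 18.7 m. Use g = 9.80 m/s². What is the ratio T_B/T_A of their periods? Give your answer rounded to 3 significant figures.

T ∝ √L, so T_B/T_A = √(L_B/L_A) = √(18.7/6.47) = 1.70.

1.70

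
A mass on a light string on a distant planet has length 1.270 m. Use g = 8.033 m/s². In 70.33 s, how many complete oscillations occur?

28

T = 2π√(L/g) = 2π√(1.270/8.033) = 2.4983 s.
Number of complete oscillations = ⌊70.33/2.4983⌋ = ⌊28.151⌋ = 28.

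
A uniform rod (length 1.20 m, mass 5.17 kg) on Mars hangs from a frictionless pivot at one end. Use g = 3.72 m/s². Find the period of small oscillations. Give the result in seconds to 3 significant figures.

2.91 s

For a physical pendulum T = 2π√(I/(mgd)), with d = 0.6000 m from pivot to centre of mass.
I_cm = mL²/12 = 5.17 × 1.20²/12 = 0.6204 kg·m²; I = I_cm + md² = 0.6204 + 5.17 × 0.6000² = 2.482 kg·m².
T = 2π√(2.482/(5.17 × 3.72 × 0.6000)) = 2.91 s.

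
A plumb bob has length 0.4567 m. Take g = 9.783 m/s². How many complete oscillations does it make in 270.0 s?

198

T = 2π√(L/g) = 2π√(0.4567/9.783) = 1.3576 s.
Number of complete oscillations = ⌊270.0/1.3576⌋ = ⌊198.89⌋ = 198.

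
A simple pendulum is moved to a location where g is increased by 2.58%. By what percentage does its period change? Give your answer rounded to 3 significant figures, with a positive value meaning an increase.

-1.27%

T ∝ 1/√g, so T'/T = 1/√(1.026) = 0.9873.
Percentage change in T = (0.9873 − 1) × 100% = -1.27%.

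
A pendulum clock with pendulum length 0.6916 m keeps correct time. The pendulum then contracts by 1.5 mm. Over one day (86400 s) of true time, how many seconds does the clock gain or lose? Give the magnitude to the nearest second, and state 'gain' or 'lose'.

gain 94 s

T ∝ √L, so T'/T = √(0.69010/0.6916) = 0.998915.
In 86400 s of true time the clock registers 86400/0.998915 = 86493.8 s, so it gains 94 s.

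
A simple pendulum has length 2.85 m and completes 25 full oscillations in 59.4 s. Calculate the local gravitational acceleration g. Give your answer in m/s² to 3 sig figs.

T = 59.4/25 = 2.376 s.
From T = 2π√(L/g), g = 4π²L/T² = 4π² × 2.85/2.376² = 19.9 m/s².

19.9 m/s²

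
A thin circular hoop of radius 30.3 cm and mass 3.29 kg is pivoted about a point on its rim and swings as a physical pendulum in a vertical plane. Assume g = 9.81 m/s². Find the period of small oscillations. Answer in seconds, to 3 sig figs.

I_cm = mr² = 0.3021 kg·m². The pivot is at distance d = 0.303 m from the centre of mass.
By the parallel-axis theorem, I = I_cm + md² = 0.3021 + 0.3021 = 0.6041 kg·m².
T = 2π√(I/(mgd)) = 2π√(0.6041/(3.29 × 9.81 × 0.303)) = 1.56 s.

1.56 s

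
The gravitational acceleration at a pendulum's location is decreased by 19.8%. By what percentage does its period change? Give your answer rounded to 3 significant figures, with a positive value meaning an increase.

11.7%

T ∝ 1/√g, so T'/T = 1/√(0.8020) = 1.117.
Percentage change in T = (1.117 − 1) × 100% = 11.7%.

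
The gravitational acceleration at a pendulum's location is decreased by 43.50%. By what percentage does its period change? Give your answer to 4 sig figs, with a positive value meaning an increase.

33.04%

T ∝ 1/√g, so T'/T = 1/√(0.56500) = 1.3304.
Percentage change in T = (1.3304 − 1) × 100% = 33.04%.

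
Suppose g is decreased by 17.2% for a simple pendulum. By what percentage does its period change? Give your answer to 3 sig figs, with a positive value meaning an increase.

9.90%

T ∝ 1/√g, so T'/T = 1/√(0.8280) = 1.099.
Percentage change in T = (1.099 − 1) × 100% = 9.90%.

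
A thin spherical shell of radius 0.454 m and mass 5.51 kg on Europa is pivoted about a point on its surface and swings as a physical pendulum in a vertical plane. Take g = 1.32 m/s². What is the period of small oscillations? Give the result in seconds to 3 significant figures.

4.76 s

I_cm = (2/3)mr² = 0.7571 kg·m². The pivot is at distance d = 0.454 m from the centre of mass.
By the parallel-axis theorem, I = I_cm + md² = 0.7571 + 1.136 = 1.893 kg·m².
T = 2π√(I/(mgd)) = 2π√(1.893/(5.51 × 1.32 × 0.454)) = 4.76 s.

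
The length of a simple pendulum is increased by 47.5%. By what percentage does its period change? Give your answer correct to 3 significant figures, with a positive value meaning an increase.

21.4%

T ∝ √L, so T'/T = √(1.475) = 1.214.
Percentage change in T = (1.214 − 1) × 100% = 21.4%.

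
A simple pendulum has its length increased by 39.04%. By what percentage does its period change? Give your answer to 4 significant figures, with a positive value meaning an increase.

17.92%

T ∝ √L, so T'/T = √(1.3904) = 1.1792.
Percentage change in T = (1.1792 − 1) × 100% = 17.92%.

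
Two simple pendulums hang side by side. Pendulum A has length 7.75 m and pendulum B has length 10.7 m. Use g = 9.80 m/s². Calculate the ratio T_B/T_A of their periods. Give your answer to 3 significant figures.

T ∝ √L, so T_B/T_A = √(L_B/L_A) = √(10.7/7.75) = 1.18.

1.18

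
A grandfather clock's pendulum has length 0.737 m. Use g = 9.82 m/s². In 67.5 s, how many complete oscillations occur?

T = 2π√(L/g) = 2π√(0.737/9.82) = 1.721 s.
Number of complete oscillations = ⌊67.5/1.721⌋ = ⌊39.21⌋ = 39.

39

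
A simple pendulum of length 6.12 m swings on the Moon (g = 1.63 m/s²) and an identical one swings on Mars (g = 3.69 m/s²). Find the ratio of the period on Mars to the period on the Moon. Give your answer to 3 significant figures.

0.665

T ∝ 1/√g, so T₂/T₁ = √(g₁/g₂) = √(1.63/3.69) = 0.665.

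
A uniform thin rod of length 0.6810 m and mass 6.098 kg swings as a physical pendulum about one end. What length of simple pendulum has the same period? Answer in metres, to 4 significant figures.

The equivalent simple-pendulum length is L_eq = I/(md), where I is about the pivot and d = 0.34050 m.
I_cm = (1/12)mL² = 0.23567 kg·m², so I = I_cm + md² = 0.23567 + 0.70700 = 0.94267 kg·m².
L_eq = 0.94267/(6.098 × 0.34050) = 0.4540 m.

0.4540 m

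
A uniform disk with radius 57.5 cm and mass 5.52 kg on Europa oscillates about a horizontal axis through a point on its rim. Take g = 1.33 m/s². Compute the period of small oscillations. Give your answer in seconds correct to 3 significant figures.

I_cm = ½mr² = 0.9125 kg·m². The pivot is at distance d = 0.575 m from the centre of mass.
By the parallel-axis theorem, I = I_cm + md² = 0.9125 + 1.825 = 2.738 kg·m².
T = 2π√(I/(mgd)) = 2π√(2.738/(5.52 × 1.33 × 0.575)) = 5.06 s.

5.06 s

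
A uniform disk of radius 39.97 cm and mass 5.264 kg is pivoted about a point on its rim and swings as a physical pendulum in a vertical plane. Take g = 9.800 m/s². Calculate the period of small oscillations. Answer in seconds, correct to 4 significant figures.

1.554 s

I_cm = ½mr² = 0.42049 kg·m². The pivot is at distance d = 0.3997 m from the centre of mass.
By the parallel-axis theorem, I = I_cm + md² = 0.42049 + 0.84098 = 1.2615 kg·m².
T = 2π√(I/(mgd)) = 2π√(1.2615/(5.264 × 9.800 × 0.3997)) = 1.554 s.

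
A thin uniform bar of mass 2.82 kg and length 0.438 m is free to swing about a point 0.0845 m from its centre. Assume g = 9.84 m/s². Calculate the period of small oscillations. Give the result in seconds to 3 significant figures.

For a physical pendulum T = 2π√(I/(mgd)), with d = 0.08450 m from pivot to centre of mass.
I_cm = mL²/12 = 2.82 × 0.438²/12 = 0.04508 kg·m²; I = I_cm + md² = 0.04508 + 2.82 × 0.08450² = 0.06522 kg·m².
T = 2π√(0.06522/(2.82 × 9.84 × 0.08450)) = 1.05 s.

1.05 s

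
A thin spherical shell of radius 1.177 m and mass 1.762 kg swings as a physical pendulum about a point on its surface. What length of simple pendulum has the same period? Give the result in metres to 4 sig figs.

1.962 m

The equivalent simple-pendulum length is L_eq = I/(md), where I is about the pivot and d = 1.1770 m.
I_cm = (2/3)mR² = 1.6273 kg·m², so I = I_cm + md² = 1.6273 + 2.4409 = 4.0682 kg·m².
L_eq = 4.0682/(1.762 × 1.1770) = 1.962 m.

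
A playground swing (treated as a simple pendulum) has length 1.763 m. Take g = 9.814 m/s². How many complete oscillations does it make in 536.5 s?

T = 2π√(L/g) = 2π√(1.763/9.814) = 2.6631 s.
Number of complete oscillations = ⌊536.5/2.6631⌋ = ⌊201.46⌋ = 201.

201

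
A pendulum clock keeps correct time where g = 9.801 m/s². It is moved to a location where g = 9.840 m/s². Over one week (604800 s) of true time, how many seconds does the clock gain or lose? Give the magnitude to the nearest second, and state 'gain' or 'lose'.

gain 1202 s

The clock's period scales as T ∝ 1/√g, so T'/T = √(9.801/9.840) = 0.998016.
In 604800 s of true time the clock registers 604800/0.998016 = 606002.1 s, so it gains 1202 s.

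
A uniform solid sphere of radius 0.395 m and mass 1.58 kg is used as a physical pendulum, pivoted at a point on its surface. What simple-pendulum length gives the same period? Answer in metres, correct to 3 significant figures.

The equivalent simple-pendulum length is L_eq = I/(md), where I is about the pivot and d = 0.3950 m.
I_cm = (2/5)mR² = 0.09861 kg·m², so I = I_cm + md² = 0.09861 + 0.2465 = 0.3451 kg·m².
L_eq = 0.3451/(1.58 × 0.3950) = 0.553 m.

0.553 m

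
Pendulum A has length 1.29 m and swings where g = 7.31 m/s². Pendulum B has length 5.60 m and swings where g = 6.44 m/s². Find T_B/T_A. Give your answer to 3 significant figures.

T = 2π√(L/g), so T_B/T_A = √((L_B/g_B)/(L_A/g_A)) = √((5.60/6.44)/(1.29/7.31)) = 2.22.

2.22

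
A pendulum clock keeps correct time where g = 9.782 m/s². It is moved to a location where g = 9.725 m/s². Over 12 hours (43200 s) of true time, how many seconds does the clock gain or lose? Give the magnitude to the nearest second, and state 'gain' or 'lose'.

lose 126 s

The clock's period scales as T ∝ 1/√g, so T'/T = √(9.782/9.725) = 1.00293.
In 43200 s of true time the clock registers 43200/1.00293 = 43074.0 s, so it loses 126 s.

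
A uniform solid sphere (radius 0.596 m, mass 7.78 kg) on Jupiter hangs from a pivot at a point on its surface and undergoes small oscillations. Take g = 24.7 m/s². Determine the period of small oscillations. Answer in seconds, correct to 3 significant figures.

I_cm = (2/5)mr² = 1.105 kg·m². The pivot is at distance d = 0.596 m from the centre of mass.
By the parallel-axis theorem, I = I_cm + md² = 1.105 + 2.764 = 3.869 kg·m².
T = 2π√(I/(mgd)) = 2π√(3.869/(7.78 × 24.7 × 0.596)) = 1.15 s.

1.15 s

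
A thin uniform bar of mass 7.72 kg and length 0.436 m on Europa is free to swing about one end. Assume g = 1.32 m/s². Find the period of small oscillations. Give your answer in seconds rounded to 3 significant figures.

2.95 s

For a physical pendulum T = 2π√(I/(mgd)), with d = 0.2180 m from pivot to centre of mass.
I_cm = mL²/12 = 7.72 × 0.436²/12 = 0.1223 kg·m²; I = I_cm + md² = 0.1223 + 7.72 × 0.2180² = 0.4892 kg·m².
T = 2π√(0.4892/(7.72 × 1.32 × 0.2180)) = 2.95 s.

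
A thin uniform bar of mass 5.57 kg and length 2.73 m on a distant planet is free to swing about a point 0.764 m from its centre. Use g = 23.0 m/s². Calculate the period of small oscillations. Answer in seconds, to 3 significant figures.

For a physical pendulum T = 2π√(I/(mgd)), with d = 0.7640 m from pivot to centre of mass.
I_cm = mL²/12 = 5.57 × 2.73²/12 = 3.459 kg·m²; I = I_cm + md² = 3.459 + 5.57 × 0.7640² = 6.711 kg·m².
T = 2π√(6.711/(5.57 × 23.0 × 0.7640)) = 1.65 s.

1.65 s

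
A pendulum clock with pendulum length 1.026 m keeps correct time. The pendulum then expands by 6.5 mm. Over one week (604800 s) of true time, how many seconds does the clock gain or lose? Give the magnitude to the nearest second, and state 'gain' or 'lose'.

lose 1907 s

T ∝ √L, so T'/T = √(1.03250/1.026) = 1.00316.
In 604800 s of true time the clock registers 604800/1.00316 = 602893.3 s, so it loses 1907 s.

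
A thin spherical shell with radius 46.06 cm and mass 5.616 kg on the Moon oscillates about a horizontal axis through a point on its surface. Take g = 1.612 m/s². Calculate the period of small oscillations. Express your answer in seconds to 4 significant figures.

I_cm = (2/3)mr² = 0.79430 kg·m². The pivot is at distance d = 0.4606 m from the centre of mass.
By the parallel-axis theorem, I = I_cm + md² = 0.79430 + 1.1914 = 1.9857 kg·m².
T = 2π√(I/(mgd)) = 2π√(1.9857/(5.616 × 1.612 × 0.4606)) = 4.336 s.

4.336 s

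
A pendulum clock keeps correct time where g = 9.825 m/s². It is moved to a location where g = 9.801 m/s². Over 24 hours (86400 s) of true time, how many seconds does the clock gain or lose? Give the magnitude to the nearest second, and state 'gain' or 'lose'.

lose 106 s

The clock's period scales as T ∝ 1/√g, so T'/T = √(9.825/9.801) = 1.00122.
In 86400 s of true time the clock registers 86400/1.00122 = 86294.4 s, so it loses 106 s.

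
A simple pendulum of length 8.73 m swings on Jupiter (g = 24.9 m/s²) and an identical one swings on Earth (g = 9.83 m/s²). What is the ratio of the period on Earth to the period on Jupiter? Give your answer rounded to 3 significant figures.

T ∝ 1/√g, so T₂/T₁ = √(g₁/g₂) = √(24.9/9.83) = 1.59.

1.59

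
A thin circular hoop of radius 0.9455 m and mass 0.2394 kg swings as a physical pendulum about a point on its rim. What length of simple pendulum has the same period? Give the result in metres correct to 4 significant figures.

The equivalent simple-pendulum length is L_eq = I/(md), where I is about the pivot and d = 0.94550 m.
I_cm = mR² = 0.21402 kg·m², so I = I_cm + md² = 0.21402 + 0.21402 = 0.42803 kg·m².
L_eq = 0.42803/(0.2394 × 0.94550) = 1.891 m.

1.891 m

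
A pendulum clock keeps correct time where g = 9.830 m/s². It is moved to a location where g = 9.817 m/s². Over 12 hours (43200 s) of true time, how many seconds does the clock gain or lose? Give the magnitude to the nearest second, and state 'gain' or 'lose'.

The clock's period scales as T ∝ 1/√g, so T'/T = √(9.830/9.817) = 1.00066.
In 43200 s of true time the clock registers 43200/1.00066 = 43171.4 s, so it loses 29 s.

lose 29 s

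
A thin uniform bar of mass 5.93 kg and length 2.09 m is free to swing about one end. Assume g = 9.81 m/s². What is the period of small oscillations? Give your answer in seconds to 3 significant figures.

2.37 s

For a physical pendulum T = 2π√(I/(mgd)), with d = 1.045 m from pivot to centre of mass.
I_cm = mL²/12 = 5.93 × 2.09²/12 = 2.159 kg·m²; I = I_cm + md² = 2.159 + 5.93 × 1.045² = 8.634 kg·m².
T = 2π√(8.634/(5.93 × 9.81 × 1.045)) = 2.37 s.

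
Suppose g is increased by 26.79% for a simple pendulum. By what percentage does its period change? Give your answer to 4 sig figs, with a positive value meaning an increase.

-11.19%

T ∝ 1/√g, so T'/T = 1/√(1.2679) = 0.88809.
Percentage change in T = (0.88809 − 1) × 100% = -11.19%.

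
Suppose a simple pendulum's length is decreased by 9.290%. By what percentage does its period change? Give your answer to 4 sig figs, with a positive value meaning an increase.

-4.758%

T ∝ √L, so T'/T = √(0.90710) = 0.95242.
Percentage change in T = (0.95242 − 1) × 100% = -4.758%.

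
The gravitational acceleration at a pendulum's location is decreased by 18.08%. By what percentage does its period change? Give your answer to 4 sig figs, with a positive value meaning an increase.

10.49%

T ∝ 1/√g, so T'/T = 1/√(0.81920) = 1.1049.
Percentage change in T = (1.1049 − 1) × 100% = 10.49%.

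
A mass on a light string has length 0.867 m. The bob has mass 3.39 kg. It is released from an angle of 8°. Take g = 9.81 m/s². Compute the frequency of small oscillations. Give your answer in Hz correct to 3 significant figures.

T = 2π√(L/g) = 2π√(0.867/9.81) = 1.868 s, so f = 1/T = 0.535 Hz.

0.535 Hz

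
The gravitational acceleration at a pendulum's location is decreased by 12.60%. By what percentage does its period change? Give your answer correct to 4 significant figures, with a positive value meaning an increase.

T ∝ 1/√g, so T'/T = 1/√(0.87400) = 1.0697.
Percentage change in T = (1.0697 − 1) × 100% = 6.966%.

6.966%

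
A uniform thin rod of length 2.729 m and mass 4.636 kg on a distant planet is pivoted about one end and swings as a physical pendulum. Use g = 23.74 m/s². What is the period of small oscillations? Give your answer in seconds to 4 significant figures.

1.739 s

For a physical pendulum T = 2π√(I/(mgd)), with d = 1.3645 m from pivot to centre of mass.
I_cm = mL²/12 = 4.636 × 2.729²/12 = 2.8772 kg·m²; I = I_cm + md² = 2.8772 + 4.636 × 1.3645² = 11.509 kg·m².
T = 2π√(11.509/(4.636 × 23.74 × 1.3645)) = 1.739 s.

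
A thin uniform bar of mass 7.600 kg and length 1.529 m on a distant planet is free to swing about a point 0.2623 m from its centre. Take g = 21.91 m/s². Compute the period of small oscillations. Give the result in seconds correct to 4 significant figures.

1.346 s

For a physical pendulum T = 2π√(I/(mgd)), with d = 0.26230 m from pivot to centre of mass.
I_cm = mL²/12 = 7.600 × 1.529²/12 = 1.4806 kg·m²; I = I_cm + md² = 1.4806 + 7.600 × 0.26230² = 2.0035 kg·m².
T = 2π√(2.0035/(7.600 × 21.91 × 0.26230)) = 1.346 s.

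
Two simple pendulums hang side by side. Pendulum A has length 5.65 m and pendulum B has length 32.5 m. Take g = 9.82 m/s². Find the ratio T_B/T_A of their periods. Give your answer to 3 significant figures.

T ∝ √L, so T_B/T_A = √(L_B/L_A) = √(32.5/5.65) = 2.40.

2.40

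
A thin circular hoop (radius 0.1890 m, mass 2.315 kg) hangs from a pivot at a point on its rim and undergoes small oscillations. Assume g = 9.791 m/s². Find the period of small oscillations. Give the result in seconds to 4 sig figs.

1.235 s

I_cm = mr² = 0.082694 kg·m². The pivot is at distance d = 0.1890 m from the centre of mass.
By the parallel-axis theorem, I = I_cm + md² = 0.082694 + 0.082694 = 0.16539 kg·m².
T = 2π√(I/(mgd)) = 2π√(0.16539/(2.315 × 9.791 × 0.1890)) = 1.235 s.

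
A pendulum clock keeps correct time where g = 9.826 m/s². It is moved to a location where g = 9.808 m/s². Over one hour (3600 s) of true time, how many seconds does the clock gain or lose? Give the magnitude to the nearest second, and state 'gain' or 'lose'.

The clock's period scales as T ∝ 1/√g, so T'/T = √(9.826/9.808) = 1.00092.
In 3600 s of true time the clock registers 3600/1.00092 = 3596.7 s, so it loses 3 s.

lose 3 s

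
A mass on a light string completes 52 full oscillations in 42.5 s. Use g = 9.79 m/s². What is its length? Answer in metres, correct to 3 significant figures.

0.166 m

T = 42.5/52 = 0.8173 s.
From T = 2π√(L/g), L = gT²/(4π²) = 9.79 × 0.8173²/(4π²) = 0.166 m.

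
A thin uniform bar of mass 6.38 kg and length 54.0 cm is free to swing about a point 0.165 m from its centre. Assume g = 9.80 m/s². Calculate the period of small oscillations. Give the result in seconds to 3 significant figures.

1.12 s

For a physical pendulum T = 2π√(I/(mgd)), with d = 0.1650 m from pivot to centre of mass.
I_cm = mL²/12 = 6.38 × 0.540²/12 = 0.1550 kg·m²; I = I_cm + md² = 0.1550 + 6.38 × 0.1650² = 0.3287 kg·m².
T = 2π√(0.3287/(6.38 × 9.80 × 0.1650)) = 1.12 s.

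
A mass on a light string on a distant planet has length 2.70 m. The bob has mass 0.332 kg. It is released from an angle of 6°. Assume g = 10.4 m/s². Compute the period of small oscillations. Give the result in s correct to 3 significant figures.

3.20 s

T = 2π√(L/g) = 2π√(2.70/10.4) = 2π × 0.5095 = 3.20 s.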